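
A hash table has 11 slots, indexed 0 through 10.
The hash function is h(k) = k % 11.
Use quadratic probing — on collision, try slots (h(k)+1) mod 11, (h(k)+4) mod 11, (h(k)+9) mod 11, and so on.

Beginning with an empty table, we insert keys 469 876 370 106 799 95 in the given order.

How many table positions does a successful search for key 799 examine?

5

469 hashes to 7; slot 7 is free -> place at 7.
876 hashes to 7; 7 taken -> place at 8.
370 hashes to 7; 7,8 taken -> place at 0.
106 hashes to 7; 7,8,0 taken -> place at 5.
799 hashes to 7; 7,8,0,5 taken -> place at 1.
95 hashes to 7; 7,8,0,5,1 taken -> place at 10.
Table: [370, 799, ∅, ∅, ∅, 106, ∅, 469, 876, ∅, 95]
Lookup 799: h=7, probe 7,8,0,5,1 → found at 1.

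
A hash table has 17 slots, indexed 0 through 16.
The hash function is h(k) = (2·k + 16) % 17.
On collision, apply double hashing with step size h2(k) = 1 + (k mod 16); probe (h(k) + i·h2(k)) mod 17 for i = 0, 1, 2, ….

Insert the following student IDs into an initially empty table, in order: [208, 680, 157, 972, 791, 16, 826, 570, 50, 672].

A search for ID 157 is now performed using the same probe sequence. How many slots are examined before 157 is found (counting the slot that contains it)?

Insert 208: h=7, slot 7 empty => index 7.
Insert 680: h=16, slot 16 empty => index 16.
Insert 157: h=7, h2=14, slot 7 occupied => index 4.
Insert 972: h=5, slot 5 empty => index 5.
Insert 791: h=0, slot 0 empty => index 0.
Insert 16: h=14, slot 14 empty => index 14.
Insert 826: h=2, slot 2 empty => index 2.
Insert 570: h=0, h2=11, slot 0 occupied => index 11.
Insert 50: h=14, h2=3, slots 14,0 occupied => index 3.
Insert 672: h=0, h2=1, slot 0 occupied => index 1.
Table: [791, 672, 826, 50, 157, 972, -, 208, -, -, -, 570, -, -, 16, -, 680]
Lookup 157: h=7, h2=14, probe 7,4 → found at 4.

2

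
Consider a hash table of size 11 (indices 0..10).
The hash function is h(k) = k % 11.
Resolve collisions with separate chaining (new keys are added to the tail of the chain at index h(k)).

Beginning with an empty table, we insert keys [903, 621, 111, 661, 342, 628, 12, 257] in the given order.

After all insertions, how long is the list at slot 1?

6

903 → bucket 1
621 → bucket 5
111 → bucket 1 (collision)
661 → bucket 1 (collision)
342 → bucket 1 (collision)
628 → bucket 1 (collision)
12 → bucket 1 (collision)
257 → bucket 4
Final buckets:
0: -
1: 903 -> 111 -> 661 -> 342 -> 628 -> 12
2: -
3: -
4: 257
5: 621
6: -
7: -
8: -
9: -
10: -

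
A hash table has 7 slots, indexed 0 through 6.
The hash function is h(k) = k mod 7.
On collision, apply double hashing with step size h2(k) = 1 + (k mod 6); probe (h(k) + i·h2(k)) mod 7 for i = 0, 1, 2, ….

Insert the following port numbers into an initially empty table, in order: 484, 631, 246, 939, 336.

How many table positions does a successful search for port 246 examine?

Insert 484: h=1, slot 1 empty → index 1.
Insert 631: h=1, h2=2, slot 1 occupied → index 3.
Insert 246: h=1, h2=1, slot 1 occupied → index 2.
Insert 939: h=1, h2=4, slot 1 occupied → index 5.
Insert 336: h=0, slot 0 empty → index 0.
Table: [336, 484, 246, 631, ∅, 939, ∅]
Lookup 246: h=1, h2=1, probe 1,2 → found at 2.

2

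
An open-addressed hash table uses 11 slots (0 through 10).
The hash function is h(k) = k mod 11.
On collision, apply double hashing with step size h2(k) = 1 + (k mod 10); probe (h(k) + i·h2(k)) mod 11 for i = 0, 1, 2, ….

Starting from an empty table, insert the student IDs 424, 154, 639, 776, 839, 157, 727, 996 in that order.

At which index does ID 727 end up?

9

Insert 424: h=6, slot 6 empty → index 6.
Insert 154: h=0, slot 0 empty → index 0.
Insert 639: h=1, slot 1 empty → index 1.
Insert 776: h=6, h2=7, slot 6 occupied → index 2.
Insert 839: h=3, slot 3 empty → index 3.
Insert 157: h=3, h2=8, slots 3,0 occupied → index 8.
Insert 727: h=1, h2=8, slot 1 occupied → index 9.
Insert 996: h=6, h2=7, slots 6,2,9 occupied → index 5.
Table: [154, 639, 776, 839, ∅, 996, 424, ∅, 157, 727, ∅]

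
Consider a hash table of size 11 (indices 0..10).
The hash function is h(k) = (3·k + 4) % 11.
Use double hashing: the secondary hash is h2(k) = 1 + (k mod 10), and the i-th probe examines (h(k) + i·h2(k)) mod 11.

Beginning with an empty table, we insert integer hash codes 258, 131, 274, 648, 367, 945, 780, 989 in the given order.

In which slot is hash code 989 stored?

0

Insert 258: h=8, slot 8 empty → index 8.
Insert 131: h=1, slot 1 empty → index 1.
Insert 274: h=1, h2=5, slot 1 occupied → index 6.
Insert 648: h=1, h2=9, slot 1 occupied → index 10.
Insert 367: h=5, slot 5 empty → index 5.
Insert 945: h=1, h2=6, slot 1 occupied → index 7.
Insert 780: h=1, h2=1, slot 1 occupied → index 2.
Insert 989: h=1, h2=10, slot 1 occupied → index 0.
Table: [989, 131, 780, -, -, 367, 274, 945, 258, -, 648]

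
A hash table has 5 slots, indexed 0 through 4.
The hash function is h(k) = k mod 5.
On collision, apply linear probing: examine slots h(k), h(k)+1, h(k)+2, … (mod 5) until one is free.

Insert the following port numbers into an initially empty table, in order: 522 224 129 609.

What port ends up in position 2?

522

522: h=2 → slot 2
224: h=4 → slot 4
129: h=4, probe 4,0 → slot 0
609: h=4, probe 4,0,1 → slot 1
Table: [129, 609, 522, _, 224]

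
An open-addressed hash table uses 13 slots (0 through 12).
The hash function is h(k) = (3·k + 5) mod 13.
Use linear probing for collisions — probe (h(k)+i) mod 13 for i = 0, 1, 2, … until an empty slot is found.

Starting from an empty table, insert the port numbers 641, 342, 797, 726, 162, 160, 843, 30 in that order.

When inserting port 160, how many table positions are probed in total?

4

641: h=4 → slot 4
342: h=4, probe 4,5 → slot 5
797: h=4, probe 4,5,6 → slot 6
726: h=12 → slot 12
162: h=10 → slot 10
160: h=4, probe 4,5,6,7 → slot 7
843: h=12, probe 12,0 → slot 0
30: h=4, probe 4,5,6,7,8 → slot 8
Table: [843, -, -, -, 641, 342, 797, 160, 30, -, 162, -, 726]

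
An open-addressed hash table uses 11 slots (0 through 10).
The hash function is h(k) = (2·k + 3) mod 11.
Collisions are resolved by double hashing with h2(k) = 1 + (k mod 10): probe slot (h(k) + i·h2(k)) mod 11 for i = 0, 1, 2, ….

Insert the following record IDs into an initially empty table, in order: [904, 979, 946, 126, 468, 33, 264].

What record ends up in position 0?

33

904: h=7 -> slot 7
979: h=3 -> slot 3
946: h=3, h2=7, probe 3,10 -> slot 10
126: h=2 -> slot 2
468: h=4 -> slot 4
33: h=3, h2=4, probe 3,7,0 -> slot 0
264: h=3, h2=5, probe 3,8 -> slot 8
Table: [33, —, 126, 979, 468, —, —, 904, 264, —, 946]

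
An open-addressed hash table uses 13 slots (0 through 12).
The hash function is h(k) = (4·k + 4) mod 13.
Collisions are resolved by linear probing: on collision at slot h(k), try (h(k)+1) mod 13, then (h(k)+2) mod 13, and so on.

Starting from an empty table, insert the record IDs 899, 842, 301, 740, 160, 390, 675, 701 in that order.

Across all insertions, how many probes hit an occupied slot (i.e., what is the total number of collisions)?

899: h=12 -> slot 12
842: h=5 -> slot 5
301: h=12, probe 12,0 -> slot 0
740: h=0, probe 0,1 -> slot 1
160: h=7 -> slot 7
390: h=4 -> slot 4
675: h=0, probe 0,1,2 -> slot 2
701: h=0, probe 0,1,2,3 -> slot 3
Table: [301, 740, 675, 701, 390, 842, —, 160, —, —, —, —, 899]

7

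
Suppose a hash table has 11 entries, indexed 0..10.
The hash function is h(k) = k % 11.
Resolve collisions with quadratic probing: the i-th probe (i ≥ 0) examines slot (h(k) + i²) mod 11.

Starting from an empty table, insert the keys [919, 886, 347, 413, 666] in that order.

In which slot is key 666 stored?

Insert 919: h=6, slot 6 empty -> index 6.
Insert 886: h=6, slot 6 occupied -> index 7.
Insert 347: h=6, slots 6,7 occupied -> index 10.
Insert 413: h=6, slots 6,7,10 occupied -> index 4.
Insert 666: h=6, slots 6,7,10,4 occupied -> index 0.
Table: [666, ., ., ., 413, ., 919, 886, ., ., 347]

0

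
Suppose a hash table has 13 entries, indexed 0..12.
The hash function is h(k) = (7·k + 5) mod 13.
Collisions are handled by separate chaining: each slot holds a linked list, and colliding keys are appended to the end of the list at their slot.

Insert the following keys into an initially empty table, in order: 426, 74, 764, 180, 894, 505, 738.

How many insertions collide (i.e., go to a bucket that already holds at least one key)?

4

Insert 426: h=10, bucket 10 empty → new chain.
Insert 74: h=3, bucket 3 empty → new chain.
Insert 764: h=10, bucket 10 nonempty → append to chain.
Insert 180: h=4, bucket 4 empty → new chain.
Insert 894: h=10, bucket 10 nonempty → append to chain.
Insert 505: h=4, bucket 4 nonempty → append to chain.
Insert 738: h=10, bucket 10 nonempty → append to chain.
Final buckets:
0: -
1: -
2: -
3: 74
4: 180 -> 505
5: -
6: -
7: -
8: -
9: -
10: 426 -> 764 -> 894 -> 738
11: -
12: -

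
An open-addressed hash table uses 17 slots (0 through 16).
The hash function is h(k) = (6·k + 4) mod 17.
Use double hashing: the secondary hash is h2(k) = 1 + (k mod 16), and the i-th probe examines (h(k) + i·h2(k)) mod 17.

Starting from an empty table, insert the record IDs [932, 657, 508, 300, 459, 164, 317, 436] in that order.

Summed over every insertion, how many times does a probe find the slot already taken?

5

932: h=3 -> slot 3
657: h=2 -> slot 2
508: h=9 -> slot 9
300: h=2, h2=13, probe 2,15 -> slot 15
459: h=4 -> slot 4
164: h=2, h2=5, probe 2,7 -> slot 7
317: h=2, h2=14, probe 2,16 -> slot 16
436: h=2, h2=5, probe 2,7,12 -> slot 12
Table: [_, _, 657, 932, 459, _, _, 164, _, 508, _, _, 436, _, _, 300, 317]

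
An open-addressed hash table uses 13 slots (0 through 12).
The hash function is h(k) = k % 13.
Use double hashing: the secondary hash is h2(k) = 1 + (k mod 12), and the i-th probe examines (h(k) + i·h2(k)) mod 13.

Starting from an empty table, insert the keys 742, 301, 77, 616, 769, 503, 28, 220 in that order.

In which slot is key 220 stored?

6

742 hashes to 1; slot 1 is free → place at 1.
301 hashes to 2; slot 2 is free → place at 2.
77 hashes to 12; slot 12 is free → place at 12.
616 hashes to 5; slot 5 is free → place at 5.
769 hashes to 2, h2=2; 2 taken → place at 4.
503 hashes to 9; slot 9 is free → place at 9.
28 hashes to 2, h2=5; 2 taken → place at 7.
220 hashes to 12, h2=5; 12,4,9,1 taken → place at 6.
Table: [., 742, 301, ., 769, 616, 220, 28, ., 503, ., ., 77]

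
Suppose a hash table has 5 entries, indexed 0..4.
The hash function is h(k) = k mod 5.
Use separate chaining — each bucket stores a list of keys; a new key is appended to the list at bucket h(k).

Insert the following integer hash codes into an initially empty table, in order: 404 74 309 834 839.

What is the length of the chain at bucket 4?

404 → bucket 4
74 → bucket 4 (collision)
309 → bucket 4 (collision)
834 → bucket 4 (collision)
839 → bucket 4 (collision)
Final buckets:
0: .
1: .
2: .
3: .
4: 404 -> 74 -> 309 -> 834 -> 839

5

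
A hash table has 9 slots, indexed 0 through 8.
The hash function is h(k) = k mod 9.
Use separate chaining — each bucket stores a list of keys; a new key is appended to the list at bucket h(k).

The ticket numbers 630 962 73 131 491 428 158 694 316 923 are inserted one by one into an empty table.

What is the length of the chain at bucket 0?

Insert 630: h=0, bucket 0 empty → new chain.
Insert 962: h=8, bucket 8 empty → new chain.
Insert 73: h=1, bucket 1 empty → new chain.
Insert 131: h=5, bucket 5 empty → new chain.
Insert 491: h=5, bucket 5 nonempty → append to chain.
Insert 428: h=5, bucket 5 nonempty → append to chain.
Insert 158: h=5, bucket 5 nonempty → append to chain.
Insert 694: h=1, bucket 1 nonempty → append to chain.
Insert 316: h=1, bucket 1 nonempty → append to chain.
Insert 923: h=5, bucket 5 nonempty → append to chain.
Final buckets:
0: 630
1: 73 -> 694 -> 316
2: _
3: _
4: _
5: 131 -> 491 -> 428 -> 158 -> 923
6: _
7: _
8: 962

1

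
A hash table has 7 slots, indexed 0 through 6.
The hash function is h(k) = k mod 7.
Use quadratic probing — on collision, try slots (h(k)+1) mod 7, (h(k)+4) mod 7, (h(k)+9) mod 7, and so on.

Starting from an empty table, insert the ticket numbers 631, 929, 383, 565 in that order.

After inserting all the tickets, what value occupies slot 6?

383

Insert 631: h=1, slot 1 empty -> index 1.
Insert 929: h=5, slot 5 empty -> index 5.
Insert 383: h=5, slot 5 occupied -> index 6.
Insert 565: h=5, slots 5,6 occupied -> index 2.
Table: [_, 631, 565, _, _, 929, 383]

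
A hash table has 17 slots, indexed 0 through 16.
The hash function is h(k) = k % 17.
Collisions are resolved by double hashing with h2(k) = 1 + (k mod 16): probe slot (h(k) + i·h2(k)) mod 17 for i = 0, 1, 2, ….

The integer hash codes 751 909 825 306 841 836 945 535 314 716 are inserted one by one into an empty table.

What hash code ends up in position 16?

535

751 hashes to 3; slot 3 is free => place at 3.
909 hashes to 8; slot 8 is free => place at 8.
825 hashes to 9; slot 9 is free => place at 9.
306 hashes to 0; slot 0 is free => place at 0.
841 hashes to 8, h2=10; 8 taken => place at 1.
836 hashes to 3, h2=5; 3,8 taken => place at 13.
945 hashes to 10; slot 10 is free => place at 10.
535 hashes to 8, h2=8; 8 taken => place at 16.
314 hashes to 8, h2=11; 8 taken => place at 2.
716 hashes to 2, h2=13; 2 taken => place at 15.
Table: [306, 841, 314, 751, ., ., ., ., 909, 825, 945, ., ., 836, ., 716, 535]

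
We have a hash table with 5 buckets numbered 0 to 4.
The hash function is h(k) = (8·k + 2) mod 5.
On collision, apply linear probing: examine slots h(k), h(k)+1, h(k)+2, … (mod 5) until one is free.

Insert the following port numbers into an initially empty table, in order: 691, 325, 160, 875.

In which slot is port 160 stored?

3

691 hashes to 0; slot 0 is free → place at 0.
325 hashes to 2; slot 2 is free → place at 2.
160 hashes to 2; 2 taken → place at 3.
875 hashes to 2; 2,3 taken → place at 4.
Table: [691, -, 325, 160, 875]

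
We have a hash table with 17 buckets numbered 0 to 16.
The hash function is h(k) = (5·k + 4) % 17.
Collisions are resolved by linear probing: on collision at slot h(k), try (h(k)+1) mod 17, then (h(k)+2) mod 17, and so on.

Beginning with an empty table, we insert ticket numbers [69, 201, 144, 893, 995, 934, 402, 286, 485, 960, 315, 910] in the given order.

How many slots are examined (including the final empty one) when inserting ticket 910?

6

Insert 69: h=9, slot 9 empty → index 9.
Insert 201: h=6, slot 6 empty → index 6.
Insert 144: h=10, slot 10 empty → index 10.
Insert 893: h=15, slot 15 empty → index 15.
Insert 995: h=15, slot 15 occupied → index 16.
Insert 934: h=16, slot 16 occupied → index 0.
Insert 402: h=8, slot 8 empty → index 8.
Insert 286: h=6, slot 6 occupied → index 7.
Insert 485: h=15, slots 15,16,0 occupied → index 1.
Insert 960: h=10, slot 10 occupied → index 11.
Insert 315: h=15, slots 15,16,0,1 occupied → index 2.
Insert 910: h=15, slots 15,16,0,1,2 occupied → index 3.
Table: [934, 485, 315, 910, -, -, 201, 286, 402, 69, 144, 960, -, -, -, 893, 995]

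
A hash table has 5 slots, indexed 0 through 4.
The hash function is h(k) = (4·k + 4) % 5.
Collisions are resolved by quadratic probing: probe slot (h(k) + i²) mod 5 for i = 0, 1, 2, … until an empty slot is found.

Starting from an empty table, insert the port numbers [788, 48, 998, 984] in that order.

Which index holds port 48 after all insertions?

788 hashes to 1; slot 1 is free => place at 1.
48 hashes to 1; 1 taken => place at 2.
998 hashes to 1; 1,2 taken => place at 0.
984 hashes to 0; 0,1 taken => place at 4.
Table: [998, 788, 48, _, 984]

2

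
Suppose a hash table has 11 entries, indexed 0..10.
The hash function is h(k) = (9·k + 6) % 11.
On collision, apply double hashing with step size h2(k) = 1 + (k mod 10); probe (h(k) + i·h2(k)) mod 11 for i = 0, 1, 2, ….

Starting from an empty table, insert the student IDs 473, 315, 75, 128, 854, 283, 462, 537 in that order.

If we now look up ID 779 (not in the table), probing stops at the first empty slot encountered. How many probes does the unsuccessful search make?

Insert 473: h=6, slot 6 empty → index 6.
Insert 315: h=3, slot 3 empty → index 3.
Insert 75: h=10, slot 10 empty → index 10.
Insert 128: h=3, h2=9, slot 3 occupied → index 1.
Insert 854: h=3, h2=5, slot 3 occupied → index 8.
Insert 283: h=1, h2=4, slot 1 occupied → index 5.
Insert 462: h=6, h2=3, slot 6 occupied → index 9.
Insert 537: h=10, h2=8, slot 10 occupied → index 7.
Table: [_, 128, _, 315, _, 283, 473, 537, 854, 462, 75]
Lookup 779: h=10, h2=10, probe 10,9,8,7,6,5,4 → slot 4 empty, not found.

7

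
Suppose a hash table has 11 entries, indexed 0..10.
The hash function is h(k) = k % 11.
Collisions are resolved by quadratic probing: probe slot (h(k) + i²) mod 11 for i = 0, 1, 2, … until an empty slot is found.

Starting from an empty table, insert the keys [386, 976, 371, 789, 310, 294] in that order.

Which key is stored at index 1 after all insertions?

386

386: h=1 → slot 1
976: h=8 → slot 8
371: h=8, probe 8,9 → slot 9
789: h=8, probe 8,9,1,6 → slot 6
310: h=2 → slot 2
294: h=8, probe 8,9,1,6,2,0 → slot 0
Table: [294, 386, 310, —, —, —, 789, —, 976, 371, —]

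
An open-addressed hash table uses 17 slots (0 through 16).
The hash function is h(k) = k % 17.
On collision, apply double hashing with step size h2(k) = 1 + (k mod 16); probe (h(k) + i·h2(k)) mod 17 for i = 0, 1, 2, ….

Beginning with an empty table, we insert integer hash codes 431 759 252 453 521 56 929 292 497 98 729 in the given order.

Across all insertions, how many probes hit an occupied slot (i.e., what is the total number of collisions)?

431 hashes to 6; slot 6 is free => place at 6.
759 hashes to 11; slot 11 is free => place at 11.
252 hashes to 14; slot 14 is free => place at 14.
453 hashes to 11, h2=6; 11 taken => place at 0.
521 hashes to 11, h2=10; 11 taken => place at 4.
56 hashes to 5; slot 5 is free => place at 5.
929 hashes to 11, h2=2; 11 taken => place at 13.
292 hashes to 3; slot 3 is free => place at 3.
497 hashes to 4, h2=2; 4,6 taken => place at 8.
98 hashes to 13, h2=3; 13 taken => place at 16.
729 hashes to 15; slot 15 is free => place at 15.
Table: [453, _, _, 292, 521, 56, 431, _, 497, _, _, 759, _, 929, 252, 729, 98]

6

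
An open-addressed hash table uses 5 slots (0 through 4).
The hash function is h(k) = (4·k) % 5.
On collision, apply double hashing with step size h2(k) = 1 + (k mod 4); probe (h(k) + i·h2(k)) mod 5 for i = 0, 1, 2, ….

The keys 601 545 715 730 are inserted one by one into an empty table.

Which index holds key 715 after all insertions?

3

Insert 601: h=4, slot 4 empty -> index 4.
Insert 545: h=0, slot 0 empty -> index 0.
Insert 715: h=0, h2=4, slots 0,4 occupied -> index 3.
Insert 730: h=0, h2=3, slots 0,3 occupied -> index 1.
Table: [545, 730, ∅, 715, 601]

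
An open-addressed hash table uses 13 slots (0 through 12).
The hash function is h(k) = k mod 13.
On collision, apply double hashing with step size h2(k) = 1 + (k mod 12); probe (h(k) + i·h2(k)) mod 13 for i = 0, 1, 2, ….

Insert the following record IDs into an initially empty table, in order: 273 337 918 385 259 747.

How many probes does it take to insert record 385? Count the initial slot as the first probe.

273: h=0 → slot 0
337: h=12 → slot 12
918: h=8 → slot 8
385: h=8, h2=2, probe 8,10 → slot 10
259: h=12, h2=8, probe 12,7 → slot 7
747: h=6 → slot 6
Table: [273, —, —, —, —, —, 747, 259, 918, —, 385, —, 337]

2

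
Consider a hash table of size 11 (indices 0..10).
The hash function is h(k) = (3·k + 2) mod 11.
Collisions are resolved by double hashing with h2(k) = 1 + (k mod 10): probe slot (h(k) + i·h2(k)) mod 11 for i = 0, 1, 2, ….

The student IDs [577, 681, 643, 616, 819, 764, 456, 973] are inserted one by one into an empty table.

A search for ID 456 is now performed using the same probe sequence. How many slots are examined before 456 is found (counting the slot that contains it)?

Insert 577: h=6, slot 6 empty → index 6.
Insert 681: h=10, slot 10 empty → index 10.
Insert 643: h=6, h2=4, slots 6,10 occupied → index 3.
Insert 616: h=2, slot 2 empty → index 2.
Insert 819: h=6, h2=10, slot 6 occupied → index 5.
Insert 764: h=6, h2=5, slot 6 occupied → index 0.
Insert 456: h=6, h2=7, slots 6,2 occupied → index 9.
Insert 973: h=6, h2=4, slots 6,10,3 occupied → index 7.
Table: [764, -, 616, 643, -, 819, 577, 973, -, 456, 681]
Lookup 456: h=6, h2=7, probe 6,2,9 → found at 9.

3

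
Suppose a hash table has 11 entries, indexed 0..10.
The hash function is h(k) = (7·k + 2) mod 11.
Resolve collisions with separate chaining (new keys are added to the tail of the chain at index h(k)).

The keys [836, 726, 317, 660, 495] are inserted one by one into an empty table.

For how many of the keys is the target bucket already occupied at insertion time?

3

836 → bucket 2
726 → bucket 2 (collision)
317 → bucket 10
660 → bucket 2 (collision)
495 → bucket 2 (collision)
Final buckets:
0: ∅
1: ∅
2: 836 -> 726 -> 660 -> 495
3: ∅
4: ∅
5: ∅
6: ∅
7: ∅
8: ∅
9: ∅
10: 317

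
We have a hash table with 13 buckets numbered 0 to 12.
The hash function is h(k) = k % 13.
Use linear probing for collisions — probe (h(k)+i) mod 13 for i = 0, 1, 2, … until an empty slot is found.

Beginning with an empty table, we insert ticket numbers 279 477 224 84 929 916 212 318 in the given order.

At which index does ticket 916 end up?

10

Insert 279: h=6, slot 6 empty => index 6.
Insert 477: h=9, slot 9 empty => index 9.
Insert 224: h=3, slot 3 empty => index 3.
Insert 84: h=6, slot 6 occupied => index 7.
Insert 929: h=6, slots 6,7 occupied => index 8.
Insert 916: h=6, slots 6,7,8,9 occupied => index 10.
Insert 212: h=4, slot 4 empty => index 4.
Insert 318: h=6, slots 6,7,8,9,10 occupied => index 11.
Table: [∅, ∅, ∅, 224, 212, ∅, 279, 84, 929, 477, 916, 318, ∅]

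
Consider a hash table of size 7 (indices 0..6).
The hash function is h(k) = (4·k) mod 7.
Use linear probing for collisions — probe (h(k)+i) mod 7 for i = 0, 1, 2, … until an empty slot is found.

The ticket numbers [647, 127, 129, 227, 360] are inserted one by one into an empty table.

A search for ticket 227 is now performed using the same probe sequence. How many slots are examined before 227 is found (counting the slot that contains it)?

647: h=5 -> slot 5
127: h=4 -> slot 4
129: h=5, probe 5,6 -> slot 6
227: h=5, probe 5,6,0 -> slot 0
360: h=5, probe 5,6,0,1 -> slot 1
Table: [227, 360, _, _, 127, 647, 129]
Lookup 227: h=5, probe 5,6,0 → found at 0.

3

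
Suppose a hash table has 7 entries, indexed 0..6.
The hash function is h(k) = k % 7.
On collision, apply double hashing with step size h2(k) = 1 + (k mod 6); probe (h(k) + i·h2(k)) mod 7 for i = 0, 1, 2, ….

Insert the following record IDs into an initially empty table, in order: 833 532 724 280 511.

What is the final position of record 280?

1

Insert 833: h=0, slot 0 empty => index 0.
Insert 532: h=0, h2=5, slot 0 occupied => index 5.
Insert 724: h=3, slot 3 empty => index 3.
Insert 280: h=0, h2=5, slots 0,5,3 occupied => index 1.
Insert 511: h=0, h2=2, slot 0 occupied => index 2.
Table: [833, 280, 511, 724, _, 532, _]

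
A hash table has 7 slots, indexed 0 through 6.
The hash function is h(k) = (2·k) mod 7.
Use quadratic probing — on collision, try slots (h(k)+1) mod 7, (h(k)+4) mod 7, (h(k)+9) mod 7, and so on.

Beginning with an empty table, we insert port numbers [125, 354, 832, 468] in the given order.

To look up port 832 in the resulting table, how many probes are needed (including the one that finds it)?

125 hashes to 5; slot 5 is free -> place at 5.
354 hashes to 1; slot 1 is free -> place at 1.
832 hashes to 5; 5 taken -> place at 6.
468 hashes to 5; 5,6 taken -> place at 2.
Table: [∅, 354, 468, ∅, ∅, 125, 832]
Lookup 832: h=5, probe 5,6 → found at 6.

2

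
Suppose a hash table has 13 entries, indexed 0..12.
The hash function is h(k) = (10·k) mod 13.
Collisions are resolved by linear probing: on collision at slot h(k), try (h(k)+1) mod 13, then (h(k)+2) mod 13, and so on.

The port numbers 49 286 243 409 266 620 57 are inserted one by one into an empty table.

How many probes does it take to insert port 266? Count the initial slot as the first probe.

3

49: h=9 → slot 9
286: h=0 → slot 0
243: h=12 → slot 12
409: h=8 → slot 8
266: h=8, probe 8,9,10 → slot 10
620: h=12, probe 12,0,1 → slot 1
57: h=11 → slot 11
Table: [286, 620, ., ., ., ., ., ., 409, 49, 266, 57, 243]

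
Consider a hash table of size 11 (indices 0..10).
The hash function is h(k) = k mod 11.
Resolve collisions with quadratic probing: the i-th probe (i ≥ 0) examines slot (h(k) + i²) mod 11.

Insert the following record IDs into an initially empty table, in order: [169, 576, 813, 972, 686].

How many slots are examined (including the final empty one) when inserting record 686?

4

169: h=4 -> slot 4
576: h=4, probe 4,5 -> slot 5
813: h=10 -> slot 10
972: h=4, probe 4,5,8 -> slot 8
686: h=4, probe 4,5,8,2 -> slot 2
Table: [_, _, 686, _, 169, 576, _, _, 972, _, 813]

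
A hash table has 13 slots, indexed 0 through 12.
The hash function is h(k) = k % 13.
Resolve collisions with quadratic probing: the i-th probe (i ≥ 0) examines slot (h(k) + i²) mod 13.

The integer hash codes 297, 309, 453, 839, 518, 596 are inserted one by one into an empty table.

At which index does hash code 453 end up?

12

297: h=11 → slot 11
309: h=10 → slot 10
453: h=11, probe 11,12 → slot 12
839: h=7 → slot 7
518: h=11, probe 11,12,2 → slot 2
596: h=11, probe 11,12,2,7,1 → slot 1
Table: [∅, 596, 518, ∅, ∅, ∅, ∅, 839, ∅, ∅, 309, 297, 453]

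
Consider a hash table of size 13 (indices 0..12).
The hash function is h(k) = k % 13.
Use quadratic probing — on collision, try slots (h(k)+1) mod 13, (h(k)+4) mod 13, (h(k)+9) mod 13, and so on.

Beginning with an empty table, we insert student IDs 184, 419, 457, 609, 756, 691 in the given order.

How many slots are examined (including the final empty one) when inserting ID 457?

3

Insert 184: h=2, slot 2 empty -> index 2.
Insert 419: h=3, slot 3 empty -> index 3.
Insert 457: h=2, slots 2,3 occupied -> index 6.
Insert 609: h=11, slot 11 empty -> index 11.
Insert 756: h=2, slots 2,3,6,11 occupied -> index 5.
Insert 691: h=2, slots 2,3,6,11,5 occupied -> index 1.
Table: [_, 691, 184, 419, _, 756, 457, _, _, _, _, 609, _]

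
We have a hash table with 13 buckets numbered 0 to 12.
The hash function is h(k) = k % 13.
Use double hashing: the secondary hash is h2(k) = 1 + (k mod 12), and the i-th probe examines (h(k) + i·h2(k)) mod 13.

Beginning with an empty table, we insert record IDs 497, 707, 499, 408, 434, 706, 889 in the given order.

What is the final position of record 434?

8

497: h=3 -> slot 3
707: h=5 -> slot 5
499: h=5, h2=8, probe 5,0 -> slot 0
408: h=5, h2=1, probe 5,6 -> slot 6
434: h=5, h2=3, probe 5,8 -> slot 8
706: h=4 -> slot 4
889: h=5, h2=2, probe 5,7 -> slot 7
Table: [499, ∅, ∅, 497, 706, 707, 408, 889, 434, ∅, ∅, ∅, ∅]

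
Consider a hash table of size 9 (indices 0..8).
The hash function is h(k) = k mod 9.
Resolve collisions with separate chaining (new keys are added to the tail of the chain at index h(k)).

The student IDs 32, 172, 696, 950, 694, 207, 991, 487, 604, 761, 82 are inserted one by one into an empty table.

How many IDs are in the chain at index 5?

Insert 32: h=5, bucket 5 empty → new chain.
Insert 172: h=1, bucket 1 empty → new chain.
Insert 696: h=3, bucket 3 empty → new chain.
Insert 950: h=5, bucket 5 nonempty → append to chain.
Insert 694: h=1, bucket 1 nonempty → append to chain.
Insert 207: h=0, bucket 0 empty → new chain.
Insert 991: h=1, bucket 1 nonempty → append to chain.
Insert 487: h=1, bucket 1 nonempty → append to chain.
Insert 604: h=1, bucket 1 nonempty → append to chain.
Insert 761: h=5, bucket 5 nonempty → append to chain.
Insert 82: h=1, bucket 1 nonempty → append to chain.
Final buckets:
0: 207
1: 172 -> 694 -> 991 -> 487 -> 604 -> 82
2: -
3: 696
4: -
5: 32 -> 950 -> 761
6: -
7: -
8: -

3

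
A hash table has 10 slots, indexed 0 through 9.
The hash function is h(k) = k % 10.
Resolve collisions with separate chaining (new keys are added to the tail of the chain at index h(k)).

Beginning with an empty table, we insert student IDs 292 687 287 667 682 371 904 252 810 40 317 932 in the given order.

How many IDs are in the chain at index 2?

4

292 -> bucket 2
687 -> bucket 7
287 -> bucket 7 (collision)
667 -> bucket 7 (collision)
682 -> bucket 2 (collision)
371 -> bucket 1
904 -> bucket 4
252 -> bucket 2 (collision)
810 -> bucket 0
40 -> bucket 0 (collision)
317 -> bucket 7 (collision)
932 -> bucket 2 (collision)
Final buckets:
0: 810 -> 40
1: 371
2: 292 -> 682 -> 252 -> 932
3: -
4: 904
5: -
6: -
7: 687 -> 287 -> 667 -> 317
8: -
9: -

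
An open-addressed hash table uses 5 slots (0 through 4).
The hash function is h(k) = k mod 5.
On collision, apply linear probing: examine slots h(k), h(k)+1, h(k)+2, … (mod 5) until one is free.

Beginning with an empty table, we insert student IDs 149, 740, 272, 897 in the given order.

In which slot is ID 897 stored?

149: h=4 → slot 4
740: h=0 → slot 0
272: h=2 → slot 2
897: h=2, probe 2,3 → slot 3
Table: [740, —, 272, 897, 149]

3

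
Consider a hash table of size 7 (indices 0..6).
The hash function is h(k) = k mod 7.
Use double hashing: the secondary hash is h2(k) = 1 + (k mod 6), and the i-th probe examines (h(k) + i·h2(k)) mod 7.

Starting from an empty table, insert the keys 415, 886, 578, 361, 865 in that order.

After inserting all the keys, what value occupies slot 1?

865

Insert 415: h=2, slot 2 empty => index 2.
Insert 886: h=4, slot 4 empty => index 4.
Insert 578: h=4, h2=3, slot 4 occupied => index 0.
Insert 361: h=4, h2=2, slot 4 occupied => index 6.
Insert 865: h=4, h2=2, slots 4,6 occupied => index 1.
Table: [578, 865, 415, ., 886, ., 361]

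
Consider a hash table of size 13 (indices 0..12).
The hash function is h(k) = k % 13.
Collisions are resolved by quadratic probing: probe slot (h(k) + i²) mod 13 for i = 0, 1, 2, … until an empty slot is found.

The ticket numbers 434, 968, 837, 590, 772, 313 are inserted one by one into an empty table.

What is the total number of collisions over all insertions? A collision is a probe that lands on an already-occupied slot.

434: h=5 => slot 5
968: h=6 => slot 6
837: h=5, probe 5,6,9 => slot 9
590: h=5, probe 5,6,9,1 => slot 1
772: h=5, probe 5,6,9,1,8 => slot 8
313: h=1, probe 1,2 => slot 2
Table: [-, 590, 313, -, -, 434, 968, -, 772, 837, -, -, -]

10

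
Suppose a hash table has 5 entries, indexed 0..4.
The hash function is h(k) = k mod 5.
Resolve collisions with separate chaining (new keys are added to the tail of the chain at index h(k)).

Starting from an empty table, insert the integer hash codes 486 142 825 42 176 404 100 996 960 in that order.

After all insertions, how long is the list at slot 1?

3

486 -> bucket 1
142 -> bucket 2
825 -> bucket 0
42 -> bucket 2 (collision)
176 -> bucket 1 (collision)
404 -> bucket 4
100 -> bucket 0 (collision)
996 -> bucket 1 (collision)
960 -> bucket 0 (collision)
Final buckets:
0: 825 -> 100 -> 960
1: 486 -> 176 -> 996
2: 142 -> 42
3: _
4: 404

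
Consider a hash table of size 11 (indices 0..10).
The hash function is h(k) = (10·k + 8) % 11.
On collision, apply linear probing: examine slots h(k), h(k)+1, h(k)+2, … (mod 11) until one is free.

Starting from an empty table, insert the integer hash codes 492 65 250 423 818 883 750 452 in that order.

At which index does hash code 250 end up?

Insert 492: h=0, slot 0 empty → index 0.
Insert 65: h=9, slot 9 empty → index 9.
Insert 250: h=0, slot 0 occupied → index 1.
Insert 423: h=3, slot 3 empty → index 3.
Insert 818: h=4, slot 4 empty → index 4.
Insert 883: h=5, slot 5 empty → index 5.
Insert 750: h=6, slot 6 empty → index 6.
Insert 452: h=7, slot 7 empty → index 7.
Table: [492, 250, ∅, 423, 818, 883, 750, 452, ∅, 65, ∅]

1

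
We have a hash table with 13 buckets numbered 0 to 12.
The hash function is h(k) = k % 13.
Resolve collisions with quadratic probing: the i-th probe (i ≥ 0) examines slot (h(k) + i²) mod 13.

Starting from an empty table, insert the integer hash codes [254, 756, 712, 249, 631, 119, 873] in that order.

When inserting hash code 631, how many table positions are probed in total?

2

254 hashes to 7; slot 7 is free -> place at 7.
756 hashes to 2; slot 2 is free -> place at 2.
712 hashes to 10; slot 10 is free -> place at 10.
249 hashes to 2; 2 taken -> place at 3.
631 hashes to 7; 7 taken -> place at 8.
119 hashes to 2; 2,3 taken -> place at 6.
873 hashes to 2; 2,3,6 taken -> place at 11.
Table: [-, -, 756, 249, -, -, 119, 254, 631, -, 712, 873, -]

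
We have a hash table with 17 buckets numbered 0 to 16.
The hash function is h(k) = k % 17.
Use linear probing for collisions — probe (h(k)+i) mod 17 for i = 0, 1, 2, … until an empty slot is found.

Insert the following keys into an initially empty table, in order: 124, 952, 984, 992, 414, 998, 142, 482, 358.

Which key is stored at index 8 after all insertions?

Insert 124: h=5, slot 5 empty -> index 5.
Insert 952: h=0, slot 0 empty -> index 0.
Insert 984: h=15, slot 15 empty -> index 15.
Insert 992: h=6, slot 6 empty -> index 6.
Insert 414: h=6, slot 6 occupied -> index 7.
Insert 998: h=12, slot 12 empty -> index 12.
Insert 142: h=6, slots 6,7 occupied -> index 8.
Insert 482: h=6, slots 6,7,8 occupied -> index 9.
Insert 358: h=1, slot 1 empty -> index 1.
Table: [952, 358, —, —, —, 124, 992, 414, 142, 482, —, —, 998, —, —, 984, —]

142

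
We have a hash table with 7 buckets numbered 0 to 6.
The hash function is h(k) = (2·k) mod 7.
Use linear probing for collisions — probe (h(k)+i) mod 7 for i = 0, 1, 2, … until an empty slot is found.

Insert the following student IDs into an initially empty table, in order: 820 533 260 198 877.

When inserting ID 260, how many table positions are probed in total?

820 hashes to 2; slot 2 is free → place at 2.
533 hashes to 2; 2 taken → place at 3.
260 hashes to 2; 2,3 taken → place at 4.
198 hashes to 4; 4 taken → place at 5.
877 hashes to 4; 4,5 taken → place at 6.
Table: [_, _, 820, 533, 260, 198, 877]

3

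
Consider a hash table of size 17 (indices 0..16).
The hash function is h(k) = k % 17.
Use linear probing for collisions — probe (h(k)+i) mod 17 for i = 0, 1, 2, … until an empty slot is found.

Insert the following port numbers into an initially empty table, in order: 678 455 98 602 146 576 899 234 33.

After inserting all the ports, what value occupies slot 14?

Insert 678: h=15, slot 15 empty → index 15.
Insert 455: h=13, slot 13 empty → index 13.
Insert 98: h=13, slot 13 occupied → index 14.
Insert 602: h=7, slot 7 empty → index 7.
Insert 146: h=10, slot 10 empty → index 10.
Insert 576: h=15, slot 15 occupied → index 16.
Insert 899: h=15, slots 15,16 occupied → index 0.
Insert 234: h=13, slots 13,14,15,16,0 occupied → index 1.
Insert 33: h=16, slots 16,0,1 occupied → index 2.
Table: [899, 234, 33, ., ., ., ., 602, ., ., 146, ., ., 455, 98, 678, 576]

98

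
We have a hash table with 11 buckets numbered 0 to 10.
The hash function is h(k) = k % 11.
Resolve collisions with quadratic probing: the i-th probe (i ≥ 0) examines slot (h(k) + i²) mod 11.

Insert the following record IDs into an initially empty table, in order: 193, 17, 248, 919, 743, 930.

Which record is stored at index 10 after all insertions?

193 hashes to 6; slot 6 is free → place at 6.
17 hashes to 6; 6 taken → place at 7.
248 hashes to 6; 6,7 taken → place at 10.
919 hashes to 6; 6,7,10 taken → place at 4.
743 hashes to 6; 6,7,10,4 taken → place at 0.
930 hashes to 6; 6,7,10,4,0 taken → place at 9.
Table: [743, -, -, -, 919, -, 193, 17, -, 930, 248]

248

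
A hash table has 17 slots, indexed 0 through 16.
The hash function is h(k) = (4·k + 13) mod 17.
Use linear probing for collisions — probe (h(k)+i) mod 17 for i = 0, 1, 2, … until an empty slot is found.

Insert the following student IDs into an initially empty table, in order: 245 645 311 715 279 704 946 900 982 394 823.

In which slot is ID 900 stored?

Insert 245: h=7, slot 7 empty -> index 7.
Insert 645: h=9, slot 9 empty -> index 9.
Insert 311: h=16, slot 16 empty -> index 16.
Insert 715: h=0, slot 0 empty -> index 0.
Insert 279: h=7, slot 7 occupied -> index 8.
Insert 704: h=7, slots 7,8,9 occupied -> index 10.
Insert 946: h=6, slot 6 empty -> index 6.
Insert 900: h=9, slots 9,10 occupied -> index 11.
Insert 982: h=14, slot 14 empty -> index 14.
Insert 394: h=8, slots 8,9,10,11 occupied -> index 12.
Insert 823: h=7, slots 7,8,9,10,11,12 occupied -> index 13.
Table: [715, ., ., ., ., ., 946, 245, 279, 645, 704, 900, 394, 823, 982, ., 311]

11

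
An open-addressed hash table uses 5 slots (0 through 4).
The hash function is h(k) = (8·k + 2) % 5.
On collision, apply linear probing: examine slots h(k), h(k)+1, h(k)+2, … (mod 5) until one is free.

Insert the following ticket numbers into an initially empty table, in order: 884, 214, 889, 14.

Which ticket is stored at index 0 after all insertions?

884: h=4 => slot 4
214: h=4, probe 4,0 => slot 0
889: h=4, probe 4,0,1 => slot 1
14: h=4, probe 4,0,1,2 => slot 2
Table: [214, 889, 14, —, 884]

214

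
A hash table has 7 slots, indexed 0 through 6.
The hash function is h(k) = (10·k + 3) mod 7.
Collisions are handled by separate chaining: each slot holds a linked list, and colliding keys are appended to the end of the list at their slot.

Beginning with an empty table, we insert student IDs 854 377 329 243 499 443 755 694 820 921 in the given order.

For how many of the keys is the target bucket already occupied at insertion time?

Insert 854: h=3, bucket 3 empty → new chain.
Insert 377: h=0, bucket 0 empty → new chain.
Insert 329: h=3, bucket 3 nonempty → append to chain.
Insert 243: h=4, bucket 4 empty → new chain.
Insert 499: h=2, bucket 2 empty → new chain.
Insert 443: h=2, bucket 2 nonempty → append to chain.
Insert 755: h=0, bucket 0 nonempty → append to chain.
Insert 694: h=6, bucket 6 empty → new chain.
Insert 820: h=6, bucket 6 nonempty → append to chain.
Insert 921: h=1, bucket 1 empty → new chain.
Final buckets:
0: 377 -> 755
1: 921
2: 499 -> 443
3: 854 -> 329
4: 243
5: —
6: 694 -> 820

4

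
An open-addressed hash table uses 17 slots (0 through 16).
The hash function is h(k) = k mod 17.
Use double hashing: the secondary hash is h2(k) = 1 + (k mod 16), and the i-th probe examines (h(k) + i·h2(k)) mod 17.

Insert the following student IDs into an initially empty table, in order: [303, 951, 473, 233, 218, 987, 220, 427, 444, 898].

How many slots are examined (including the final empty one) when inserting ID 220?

Insert 303: h=14, slot 14 empty -> index 14.
Insert 951: h=16, slot 16 empty -> index 16.
Insert 473: h=14, h2=10, slot 14 occupied -> index 7.
Insert 233: h=12, slot 12 empty -> index 12.
Insert 218: h=14, h2=11, slot 14 occupied -> index 8.
Insert 987: h=1, slot 1 empty -> index 1.
Insert 220: h=16, h2=13, slots 16,12,8 occupied -> index 4.
Insert 427: h=2, slot 2 empty -> index 2.
Insert 444: h=2, h2=13, slot 2 occupied -> index 15.
Insert 898: h=14, h2=3, slot 14 occupied -> index 0.
Table: [898, 987, 427, —, 220, —, —, 473, 218, —, —, —, 233, —, 303, 444, 951]

4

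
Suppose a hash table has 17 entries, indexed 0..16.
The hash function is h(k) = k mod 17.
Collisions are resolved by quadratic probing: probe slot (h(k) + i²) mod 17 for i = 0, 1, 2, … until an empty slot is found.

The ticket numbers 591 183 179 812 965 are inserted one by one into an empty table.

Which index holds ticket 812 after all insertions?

591 hashes to 13; slot 13 is free → place at 13.
183 hashes to 13; 13 taken → place at 14.
179 hashes to 9; slot 9 is free → place at 9.
812 hashes to 13; 13,14 taken → place at 0.
965 hashes to 13; 13,14,0 taken → place at 5.
Table: [812, _, _, _, _, 965, _, _, _, 179, _, _, _, 591, 183, _, _]

0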